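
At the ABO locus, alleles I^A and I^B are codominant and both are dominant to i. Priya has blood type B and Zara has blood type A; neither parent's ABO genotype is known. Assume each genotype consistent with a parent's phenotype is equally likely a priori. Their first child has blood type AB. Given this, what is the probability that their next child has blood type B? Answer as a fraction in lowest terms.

5/36

Possible genotypes: Priya ∈ {I^B I^B, I^B i}; Zara ∈ {I^A I^A, I^A i}.
Weight each parental genotype pair by prior × P(type-AB child):
  I^B I^B × I^A I^A: posterior weight 4/9; P(next child type B) = 0.
  I^B I^B × I^A i: posterior weight 2/9; P(next child type B) = 1/2.
  I^B i × I^A I^A: posterior weight 2/9; P(next child type B) = 0.
  I^B i × I^A i: posterior weight 1/9; P(next child type B) = 1/4.
Weighted sum = 5/36.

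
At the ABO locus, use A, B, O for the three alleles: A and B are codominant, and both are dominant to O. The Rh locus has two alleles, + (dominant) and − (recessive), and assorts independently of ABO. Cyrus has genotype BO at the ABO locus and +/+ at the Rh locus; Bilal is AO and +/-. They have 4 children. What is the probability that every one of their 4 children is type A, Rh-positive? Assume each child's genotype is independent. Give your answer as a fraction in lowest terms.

ABO cross BO × AO → 1/4 O, 1/4 A, 1/4 B, 1/4 AB.
Rh cross +/+ × +/- → 1 Rh+; so P(type A, Rh-positive) = 1/4 × 1 = 1/4 per child.
All 4 independent: (1/4)^4 = 1/256.

1/256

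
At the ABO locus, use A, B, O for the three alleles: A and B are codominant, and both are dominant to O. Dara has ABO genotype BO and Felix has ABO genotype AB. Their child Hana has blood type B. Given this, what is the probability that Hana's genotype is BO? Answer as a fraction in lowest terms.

Cross BO × AB → 1/4 AB, 1/4 AO, 1/4 BB, 1/4 BO.
Type-B genotypes among offspring: BB (1/4), BO (1/4); total 1/2.
P(BO | type B) = (1/4) / (1/2) = 1/2.

1/2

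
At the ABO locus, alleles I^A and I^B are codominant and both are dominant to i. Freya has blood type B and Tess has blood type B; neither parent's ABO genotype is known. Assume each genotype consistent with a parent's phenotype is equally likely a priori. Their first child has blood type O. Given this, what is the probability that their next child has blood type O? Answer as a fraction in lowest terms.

Possible genotypes: Freya ∈ {I^B I^B, I^B i}; Tess ∈ {I^B I^B, I^B i}.
Weight each parental genotype pair by prior × P(type-O child):
  I^B i × I^B i: posterior weight 1; P(next child type O) = 1/4.
Weighted sum = 1/4.

1/4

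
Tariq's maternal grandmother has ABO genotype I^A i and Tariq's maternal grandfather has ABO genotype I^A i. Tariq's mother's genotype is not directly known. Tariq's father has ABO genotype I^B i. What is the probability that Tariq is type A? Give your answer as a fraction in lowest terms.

1/4

Tariq's mother's ABO genotype from I^A i × I^A i: 1/4 I^A I^A, 1/2 I^A i, 1/4 i i.
Crossing each possibility with the father I^B i and summing P(type A): 1/4·1/2 + 1/2·1/4 + 1/4·0 = 1/4.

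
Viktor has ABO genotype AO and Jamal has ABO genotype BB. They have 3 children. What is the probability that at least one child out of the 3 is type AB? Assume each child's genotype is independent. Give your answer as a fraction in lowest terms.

ABO cross AO × BB → 1/2 B, 1/2 AB.
So P(type AB) = 1/2 per child.
P(none) = (1/2)^3 = 1/8; P(at least one) = 1 − 1/8 = 7/8.

7/8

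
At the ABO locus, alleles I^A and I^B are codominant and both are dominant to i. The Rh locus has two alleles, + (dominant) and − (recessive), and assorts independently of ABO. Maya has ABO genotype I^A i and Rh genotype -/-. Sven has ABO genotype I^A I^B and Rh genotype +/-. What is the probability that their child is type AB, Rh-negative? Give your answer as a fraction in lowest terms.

1/8

ABO cross I^A i × I^A I^B → offspring phenotypes: 1/2 A, 1/4 B, 1/4 AB.
Rh cross -/- × +/- → 1/2 Rh+, 1/2 Rh-.
Independent loci: P(type AB, Rh-negative) = 1/4 × 1/2 = 1/8.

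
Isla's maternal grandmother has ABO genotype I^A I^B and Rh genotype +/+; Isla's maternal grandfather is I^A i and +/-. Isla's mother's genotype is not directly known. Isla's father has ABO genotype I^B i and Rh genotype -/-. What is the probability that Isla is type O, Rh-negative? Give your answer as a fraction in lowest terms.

1/32

Isla's mother's ABO genotype from I^A I^B × I^A i: 1/4 I^A I^A, 1/4 I^A I^B, 1/4 I^A i, 1/4 I^B i.
Crossing each possibility with the father I^B i and summing P(type O): 1/4·0 + 1/4·0 + 1/4·1/4 + 1/4·1/4 = 1/8.
Similarly for Rh via the mother's Rh distribution: P(Rh-) = 1/4.
Independent loci: 1/8 × 1/4 = 1/32.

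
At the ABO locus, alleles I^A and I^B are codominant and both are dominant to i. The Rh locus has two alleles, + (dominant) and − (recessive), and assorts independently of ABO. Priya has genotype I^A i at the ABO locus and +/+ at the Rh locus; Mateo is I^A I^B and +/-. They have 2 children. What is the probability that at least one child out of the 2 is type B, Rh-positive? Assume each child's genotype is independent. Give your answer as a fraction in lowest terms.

ABO cross I^A i × I^A I^B → 1/2 A, 1/4 B, 1/4 AB.
Rh cross +/+ × +/- → 1 Rh+; so P(type B, Rh-positive) = 1/4 × 1 = 1/4 per child.
P(none) = (3/4)^2 = 9/16; P(at least one) = 1 − 9/16 = 7/16.

7/16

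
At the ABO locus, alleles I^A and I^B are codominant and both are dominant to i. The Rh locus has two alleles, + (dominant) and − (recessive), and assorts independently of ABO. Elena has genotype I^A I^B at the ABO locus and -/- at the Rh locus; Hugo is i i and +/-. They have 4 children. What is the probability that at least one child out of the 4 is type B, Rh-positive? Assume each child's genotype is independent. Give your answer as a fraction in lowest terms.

175/256

ABO cross I^A I^B × i i → 1/2 A, 1/2 B.
Rh cross -/- × +/- → 1/2 Rh+, 1/2 Rh-; so P(type B, Rh-positive) = 1/2 × 1/2 = 1/4 per child.
P(none) = (3/4)^4 = 81/256; P(at least one) = 1 − 81/256 = 175/256.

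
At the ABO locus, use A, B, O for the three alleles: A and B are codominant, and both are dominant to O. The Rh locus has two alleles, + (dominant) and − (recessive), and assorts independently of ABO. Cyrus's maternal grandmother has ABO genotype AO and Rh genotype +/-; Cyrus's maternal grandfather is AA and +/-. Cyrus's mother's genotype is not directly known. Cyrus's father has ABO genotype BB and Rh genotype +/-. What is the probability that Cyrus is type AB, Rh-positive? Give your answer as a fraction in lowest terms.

9/16

Cyrus's mother's ABO genotype from AO × AA: 1/2 AA, 1/2 AO.
Crossing each possibility with the father BB and summing P(type AB): 1/2·1 + 1/2·1/2 = 3/4.
Similarly for Rh via the mother's Rh distribution: P(Rh+) = 3/4.
Independent loci: 3/4 × 3/4 = 9/16.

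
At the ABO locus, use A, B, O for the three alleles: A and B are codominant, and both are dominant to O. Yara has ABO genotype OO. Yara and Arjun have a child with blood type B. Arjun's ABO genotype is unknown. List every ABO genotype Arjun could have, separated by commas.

AB, BB, BO

For each candidate genotype of Arjun, check whether crossing it with OO can produce every observed child phenotype.
  AA → possible child types {A} ✗
  AB → possible child types {A, B} ✓
  AO → possible child types {O, A} ✗
  BB → possible child types {B} ✓
  BO → possible child types {O, B} ✓
  OO → possible child types {O} ✗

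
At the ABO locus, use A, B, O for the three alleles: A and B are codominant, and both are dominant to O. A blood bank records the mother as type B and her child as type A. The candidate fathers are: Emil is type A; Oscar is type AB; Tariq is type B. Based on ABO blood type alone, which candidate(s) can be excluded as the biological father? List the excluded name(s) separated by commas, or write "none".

Tariq

A candidate is excluded only if no genotype consistent with his phenotype could produce a type A child with a type B mother.
Tariq (type B): no genotype consistent with that phenotype can produce a type-A child with a type-B mother.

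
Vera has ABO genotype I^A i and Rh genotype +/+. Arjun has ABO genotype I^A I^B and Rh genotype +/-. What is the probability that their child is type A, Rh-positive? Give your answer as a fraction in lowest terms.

1/2

ABO cross I^A i × I^A I^B → offspring phenotypes: 1/2 A, 1/4 B, 1/4 AB.
Rh cross +/+ × +/- → 1 Rh+.
Independent loci: P(type A, Rh-positive) = 1/2 × 1 = 1/2.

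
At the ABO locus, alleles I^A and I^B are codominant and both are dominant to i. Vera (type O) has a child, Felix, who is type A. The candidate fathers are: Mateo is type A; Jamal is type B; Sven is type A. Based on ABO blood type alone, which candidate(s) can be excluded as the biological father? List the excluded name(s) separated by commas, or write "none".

Jamal

A candidate is excluded only if no genotype consistent with his phenotype could produce a type A child with a type O mother.
Jamal (type B): no genotype consistent with that phenotype can produce a type-A child with a type-O mother.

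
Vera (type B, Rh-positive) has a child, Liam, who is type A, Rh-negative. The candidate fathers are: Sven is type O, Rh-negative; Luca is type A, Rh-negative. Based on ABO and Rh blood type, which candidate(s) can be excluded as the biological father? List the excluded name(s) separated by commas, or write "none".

Sven

A candidate is excluded only if no genotype consistent with his phenotype could produce a type A, Rh-negative child with a type B, Rh-positive mother.
Sven (type O, Rh-): no genotype consistent with that phenotype can produce a type-A Rh- child with a type-B mother.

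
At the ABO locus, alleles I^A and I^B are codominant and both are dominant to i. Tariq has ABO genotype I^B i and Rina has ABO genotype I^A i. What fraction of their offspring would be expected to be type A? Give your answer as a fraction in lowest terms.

1/4

ABO cross I^B i × I^A i → offspring phenotypes: 1/4 O, 1/4 A, 1/4 B, 1/4 AB.
So P(type A) = 1/4.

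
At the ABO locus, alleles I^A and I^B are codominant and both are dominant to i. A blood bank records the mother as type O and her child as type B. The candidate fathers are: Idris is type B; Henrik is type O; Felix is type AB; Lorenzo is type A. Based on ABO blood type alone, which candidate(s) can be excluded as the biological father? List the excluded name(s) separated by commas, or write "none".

A candidate is excluded only if no genotype consistent with his phenotype could produce a type B child with a type O mother.
Henrik (type O): no genotype consistent with that phenotype can produce a type-B child with a type-O mother.
Lorenzo (type A): no genotype consistent with that phenotype can produce a type-B child with a type-O mother.

Henrik, Lorenzo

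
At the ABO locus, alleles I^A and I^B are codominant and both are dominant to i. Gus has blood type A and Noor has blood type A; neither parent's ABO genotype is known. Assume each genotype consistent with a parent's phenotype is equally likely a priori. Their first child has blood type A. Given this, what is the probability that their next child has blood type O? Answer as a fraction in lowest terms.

1/20

Possible genotypes: Gus ∈ {I^A I^A, I^A i}; Noor ∈ {I^A I^A, I^A i}.
Weight each parental genotype pair by prior × P(type-A child):
  I^A I^A × I^A I^A: posterior weight 4/15; P(next child type O) = 0.
  I^A I^A × I^A i: posterior weight 4/15; P(next child type O) = 0.
  I^A i × I^A I^A: posterior weight 4/15; P(next child type O) = 0.
  I^A i × I^A i: posterior weight 1/5; P(next child type O) = 1/4.
Weighted sum = 1/20.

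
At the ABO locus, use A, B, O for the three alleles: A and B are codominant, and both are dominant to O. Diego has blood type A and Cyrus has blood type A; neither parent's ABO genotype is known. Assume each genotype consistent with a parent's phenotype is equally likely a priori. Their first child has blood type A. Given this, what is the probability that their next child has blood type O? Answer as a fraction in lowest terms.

Possible genotypes: Diego ∈ {AA, AO}; Cyrus ∈ {AA, AO}.
Weight each parental genotype pair by prior × P(type-A child):
  AA × AA: posterior weight 4/15; P(next child type O) = 0.
  AA × AO: posterior weight 4/15; P(next child type O) = 0.
  AO × AA: posterior weight 4/15; P(next child type O) = 0.
  AO × AO: posterior weight 1/5; P(next child type O) = 1/4.
Weighted sum = 1/20.

1/20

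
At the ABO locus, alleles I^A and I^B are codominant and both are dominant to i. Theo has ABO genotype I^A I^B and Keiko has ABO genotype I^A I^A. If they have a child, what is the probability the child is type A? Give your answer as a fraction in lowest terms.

ABO cross I^A I^B × I^A I^A → offspring phenotypes: 1/2 A, 1/2 AB.
So P(type A) = 1/2.

1/2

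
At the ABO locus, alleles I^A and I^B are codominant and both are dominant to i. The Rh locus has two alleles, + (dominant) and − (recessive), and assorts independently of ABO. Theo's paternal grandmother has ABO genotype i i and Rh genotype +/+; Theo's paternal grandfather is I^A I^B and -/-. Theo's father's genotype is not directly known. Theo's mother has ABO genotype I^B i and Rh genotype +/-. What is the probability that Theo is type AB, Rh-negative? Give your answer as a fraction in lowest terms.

1/32

Theo's father's ABO genotype from i i × I^A I^B: 1/2 I^A i, 1/2 I^B i.
Crossing each possibility with the mother I^B i and summing P(type AB): 1/2·1/4 + 1/2·0 = 1/8.
Similarly for Rh via the father's Rh distribution: P(Rh-) = 1/4.
Independent loci: 1/8 × 1/4 = 1/32.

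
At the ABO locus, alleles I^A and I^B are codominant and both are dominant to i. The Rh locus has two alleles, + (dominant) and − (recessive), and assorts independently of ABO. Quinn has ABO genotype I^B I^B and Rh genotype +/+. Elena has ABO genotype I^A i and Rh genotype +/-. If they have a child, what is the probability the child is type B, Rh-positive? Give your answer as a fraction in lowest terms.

1/2

ABO cross I^B I^B × I^A i → offspring phenotypes: 1/2 B, 1/2 AB.
Rh cross +/+ × +/- → 1 Rh+.
Independent loci: P(type B, Rh-positive) = 1/2 × 1 = 1/2.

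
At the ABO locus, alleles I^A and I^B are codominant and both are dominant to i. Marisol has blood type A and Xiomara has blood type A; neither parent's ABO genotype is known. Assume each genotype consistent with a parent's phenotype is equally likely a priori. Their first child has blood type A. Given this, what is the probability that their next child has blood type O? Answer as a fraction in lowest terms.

Possible genotypes: Marisol ∈ {I^A I^A, I^A i}; Xiomara ∈ {I^A I^A, I^A i}.
Weight each parental genotype pair by prior × P(type-A child):
  I^A I^A × I^A I^A: posterior weight 4/15; P(next child type O) = 0.
  I^A I^A × I^A i: posterior weight 4/15; P(next child type O) = 0.
  I^A i × I^A I^A: posterior weight 4/15; P(next child type O) = 0.
  I^A i × I^A i: posterior weight 1/5; P(next child type O) = 1/4.
Weighted sum = 1/20.

1/20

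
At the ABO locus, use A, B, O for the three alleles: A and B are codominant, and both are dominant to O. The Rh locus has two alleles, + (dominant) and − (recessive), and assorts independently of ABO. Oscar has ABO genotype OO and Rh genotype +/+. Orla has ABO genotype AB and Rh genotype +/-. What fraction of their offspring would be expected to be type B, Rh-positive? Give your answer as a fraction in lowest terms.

ABO cross OO × AB → offspring phenotypes: 1/2 A, 1/2 B.
Rh cross +/+ × +/- → 1 Rh+.
Independent loci: P(type B, Rh-positive) = 1/2 × 1 = 1/2.

1/2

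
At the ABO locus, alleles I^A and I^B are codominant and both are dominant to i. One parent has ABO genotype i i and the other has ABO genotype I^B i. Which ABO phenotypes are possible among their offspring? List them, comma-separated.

O, B

Gametes from i i × I^B i give offspring ABO genotypes I^B i, i i, i.e. phenotypes O, B.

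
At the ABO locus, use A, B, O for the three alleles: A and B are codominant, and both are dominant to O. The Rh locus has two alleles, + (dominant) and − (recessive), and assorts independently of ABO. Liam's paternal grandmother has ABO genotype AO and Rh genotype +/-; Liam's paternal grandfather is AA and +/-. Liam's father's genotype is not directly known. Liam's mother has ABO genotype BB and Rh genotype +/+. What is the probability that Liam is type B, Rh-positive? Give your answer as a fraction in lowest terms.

1/4

Liam's father's ABO genotype from AO × AA: 1/2 AA, 1/2 AO.
Crossing each possibility with the mother BB and summing P(type B): 1/2·0 + 1/2·1/2 = 1/4.
Similarly for Rh via the father's Rh distribution: P(Rh+) = 1.
Independent loci: 1/4 × 1 = 1/4.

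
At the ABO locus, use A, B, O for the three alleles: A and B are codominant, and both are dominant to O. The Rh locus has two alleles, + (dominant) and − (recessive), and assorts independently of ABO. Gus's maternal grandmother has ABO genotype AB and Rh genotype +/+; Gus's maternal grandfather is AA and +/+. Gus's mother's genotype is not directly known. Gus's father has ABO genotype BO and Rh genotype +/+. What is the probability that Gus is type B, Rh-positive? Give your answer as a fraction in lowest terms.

Gus's mother's ABO genotype from AB × AA: 1/2 AA, 1/2 AB.
Crossing each possibility with the father BO and summing P(type B): 1/2·0 + 1/2·1/2 = 1/4.
Similarly for Rh via the mother's Rh distribution: P(Rh+) = 1.
Independent loci: 1/4 × 1 = 1/4.

1/4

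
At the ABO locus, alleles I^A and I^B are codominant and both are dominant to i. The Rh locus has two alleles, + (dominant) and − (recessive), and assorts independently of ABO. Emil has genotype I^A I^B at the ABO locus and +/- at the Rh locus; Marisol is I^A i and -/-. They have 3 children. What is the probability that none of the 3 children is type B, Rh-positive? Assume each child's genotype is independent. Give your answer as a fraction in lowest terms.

343/512

ABO cross I^A I^B × I^A i → 1/2 A, 1/4 B, 1/4 AB.
Rh cross +/- × -/- → 1/2 Rh+, 1/2 Rh-; so P(type B, Rh-positive) = 1/4 × 1/2 = 1/8 per child.
P(not type B, Rh-positive) = 7/8 for one child; (7/8)^3 = 343/512.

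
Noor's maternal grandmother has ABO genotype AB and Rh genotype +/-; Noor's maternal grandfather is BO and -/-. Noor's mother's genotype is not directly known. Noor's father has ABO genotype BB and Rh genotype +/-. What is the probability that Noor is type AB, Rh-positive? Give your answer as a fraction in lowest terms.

Noor's mother's ABO genotype from AB × BO: 1/4 AB, 1/4 AO, 1/4 BB, 1/4 BO.
Crossing each possibility with the father BB and summing P(type AB): 1/4·1/2 + 1/4·1/2 + 1/4·0 + 1/4·0 = 1/4.
Similarly for Rh via the mother's Rh distribution: P(Rh+) = 5/8.
Independent loci: 1/4 × 5/8 = 5/32.

5/32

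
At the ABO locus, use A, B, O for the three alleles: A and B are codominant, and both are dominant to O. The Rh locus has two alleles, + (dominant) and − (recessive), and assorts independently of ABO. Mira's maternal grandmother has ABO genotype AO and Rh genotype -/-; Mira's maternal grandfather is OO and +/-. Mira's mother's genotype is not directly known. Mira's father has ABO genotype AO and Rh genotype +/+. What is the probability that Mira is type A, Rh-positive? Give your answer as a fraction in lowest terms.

Mira's mother's ABO genotype from AO × OO: 1/2 AO, 1/2 OO.
Crossing each possibility with the father AO and summing P(type A): 1/2·3/4 + 1/2·1/2 = 5/8.
Similarly for Rh via the mother's Rh distribution: P(Rh+) = 1.
Independent loci: 5/8 × 1 = 5/8.

5/8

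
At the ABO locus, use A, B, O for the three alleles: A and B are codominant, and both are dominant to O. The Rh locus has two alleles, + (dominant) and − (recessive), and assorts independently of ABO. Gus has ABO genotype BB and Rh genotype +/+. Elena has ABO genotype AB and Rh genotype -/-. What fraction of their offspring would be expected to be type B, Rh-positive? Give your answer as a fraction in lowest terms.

1/2

ABO cross BB × AB → offspring phenotypes: 1/2 B, 1/2 AB.
Rh cross +/+ × -/- → 1 Rh+.
Independent loci: P(type B, Rh-positive) = 1/2 × 1 = 1/2.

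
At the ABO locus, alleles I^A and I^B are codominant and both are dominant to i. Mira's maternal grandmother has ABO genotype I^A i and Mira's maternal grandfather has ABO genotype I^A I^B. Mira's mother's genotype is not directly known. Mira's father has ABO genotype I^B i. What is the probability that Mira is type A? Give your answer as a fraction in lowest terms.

1/4

Mira's mother's ABO genotype from I^A i × I^A I^B: 1/4 I^A I^A, 1/4 I^A I^B, 1/4 I^A i, 1/4 I^B i.
Crossing each possibility with the father I^B i and summing P(type A): 1/4·1/2 + 1/4·1/4 + 1/4·1/4 + 1/4·0 = 1/4.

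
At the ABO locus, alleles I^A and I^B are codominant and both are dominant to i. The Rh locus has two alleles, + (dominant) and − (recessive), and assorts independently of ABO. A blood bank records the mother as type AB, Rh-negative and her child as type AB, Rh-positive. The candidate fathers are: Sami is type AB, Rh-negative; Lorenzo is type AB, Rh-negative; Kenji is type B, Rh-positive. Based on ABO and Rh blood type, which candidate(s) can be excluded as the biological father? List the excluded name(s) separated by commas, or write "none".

Sami, Lorenzo

A candidate is excluded only if no genotype consistent with his phenotype could produce a type AB, Rh-positive child with a type AB, Rh-negative mother.
Sami (type AB, Rh-): no genotype consistent with that phenotype can produce a type-AB Rh+ child with a type-AB mother.
Lorenzo (type AB, Rh-): no genotype consistent with that phenotype can produce a type-AB Rh+ child with a type-AB mother.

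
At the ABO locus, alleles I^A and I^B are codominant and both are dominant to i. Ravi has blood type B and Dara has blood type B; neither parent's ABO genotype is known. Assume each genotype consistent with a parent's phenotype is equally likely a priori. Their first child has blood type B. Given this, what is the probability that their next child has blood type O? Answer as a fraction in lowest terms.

Possible genotypes: Ravi ∈ {I^B I^B, I^B i}; Dara ∈ {I^B I^B, I^B i}.
Weight each parental genotype pair by prior × P(type-B child):
  I^B I^B × I^B I^B: posterior weight 4/15; P(next child type O) = 0.
  I^B I^B × I^B i: posterior weight 4/15; P(next child type O) = 0.
  I^B i × I^B I^B: posterior weight 4/15; P(next child type O) = 0.
  I^B i × I^B i: posterior weight 1/5; P(next child type O) = 1/4.
Weighted sum = 1/20.

1/20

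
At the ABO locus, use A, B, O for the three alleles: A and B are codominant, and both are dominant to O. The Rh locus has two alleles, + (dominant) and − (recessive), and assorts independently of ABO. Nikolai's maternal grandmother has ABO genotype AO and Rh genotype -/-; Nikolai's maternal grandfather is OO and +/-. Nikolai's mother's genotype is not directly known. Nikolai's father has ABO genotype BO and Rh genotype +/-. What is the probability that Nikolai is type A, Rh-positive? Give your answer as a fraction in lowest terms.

Nikolai's mother's ABO genotype from AO × OO: 1/2 AO, 1/2 OO.
Crossing each possibility with the father BO and summing P(type A): 1/2·1/4 + 1/2·0 = 1/8.
Similarly for Rh via the mother's Rh distribution: P(Rh+) = 5/8.
Independent loci: 1/8 × 5/8 = 5/64.

5/64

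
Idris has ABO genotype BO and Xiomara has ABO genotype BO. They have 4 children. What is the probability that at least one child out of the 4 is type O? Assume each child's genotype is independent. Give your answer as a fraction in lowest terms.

175/256

ABO cross BO × BO → 1/4 O, 3/4 B.
So P(type O) = 1/4 per child.
P(none) = (3/4)^4 = 81/256; P(at least one) = 1 − 81/256 = 175/256.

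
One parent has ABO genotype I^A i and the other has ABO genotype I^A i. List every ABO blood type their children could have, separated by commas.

Gametes from I^A i × I^A i give offspring ABO genotypes I^A I^A, I^A i, i i, i.e. phenotypes O, A.

O, A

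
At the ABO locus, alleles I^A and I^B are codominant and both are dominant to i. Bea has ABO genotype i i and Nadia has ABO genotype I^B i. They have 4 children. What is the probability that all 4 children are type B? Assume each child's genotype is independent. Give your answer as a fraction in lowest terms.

1/16

ABO cross i i × I^B i → 1/2 O, 1/2 B.
So P(type B) = 1/2 per child.
All 4 independent: (1/2)^4 = 1/16.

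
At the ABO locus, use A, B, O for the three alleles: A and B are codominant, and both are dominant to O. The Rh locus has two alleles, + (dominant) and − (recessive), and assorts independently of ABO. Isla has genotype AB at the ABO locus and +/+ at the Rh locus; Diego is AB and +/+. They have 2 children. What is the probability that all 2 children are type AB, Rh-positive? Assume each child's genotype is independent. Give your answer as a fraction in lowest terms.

1/4

ABO cross AB × AB → 1/4 A, 1/4 B, 1/2 AB.
Rh cross +/+ × +/+ → 1 Rh+; so P(type AB, Rh-positive) = 1/2 × 1 = 1/2 per child.
All 2 independent: (1/2)^2 = 1/4.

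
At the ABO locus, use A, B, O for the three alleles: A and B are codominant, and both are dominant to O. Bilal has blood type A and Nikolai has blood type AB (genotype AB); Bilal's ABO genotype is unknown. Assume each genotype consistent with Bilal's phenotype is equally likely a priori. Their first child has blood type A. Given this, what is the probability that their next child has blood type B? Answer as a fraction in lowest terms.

Possible genotypes: Bilal ∈ {AA, AO}; Nikolai ∈ {AB}.
Weight each parental genotype pair by prior × P(type-A child):
  AA × AB: posterior weight 1/2; P(next child type B) = 0.
  AO × AB: posterior weight 1/2; P(next child type B) = 1/4.
Weighted sum = 1/8.

1/8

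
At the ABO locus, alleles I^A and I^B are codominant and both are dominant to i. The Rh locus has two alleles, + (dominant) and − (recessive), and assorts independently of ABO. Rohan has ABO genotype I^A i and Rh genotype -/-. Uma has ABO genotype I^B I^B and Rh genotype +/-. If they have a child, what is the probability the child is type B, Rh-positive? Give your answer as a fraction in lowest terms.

ABO cross I^A i × I^B I^B → offspring phenotypes: 1/2 B, 1/2 AB.
Rh cross -/- × +/- → 1/2 Rh+, 1/2 Rh-.
Independent loci: P(type B, Rh-positive) = 1/2 × 1/2 = 1/4.

1/4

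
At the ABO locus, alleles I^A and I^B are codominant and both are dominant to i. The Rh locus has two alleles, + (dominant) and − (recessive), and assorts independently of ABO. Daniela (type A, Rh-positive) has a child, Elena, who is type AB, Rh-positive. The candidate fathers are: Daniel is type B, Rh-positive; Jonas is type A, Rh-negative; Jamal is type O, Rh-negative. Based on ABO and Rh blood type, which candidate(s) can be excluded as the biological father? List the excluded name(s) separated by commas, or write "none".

Jonas, Jamal

A candidate is excluded only if no genotype consistent with his phenotype could produce a type AB, Rh-positive child with a type A, Rh-positive mother.
Jonas (type A, Rh-): no genotype consistent with that phenotype can produce a type-AB Rh+ child with a type-A mother.
Jamal (type O, Rh-): no genotype consistent with that phenotype can produce a type-AB Rh+ child with a type-A mother.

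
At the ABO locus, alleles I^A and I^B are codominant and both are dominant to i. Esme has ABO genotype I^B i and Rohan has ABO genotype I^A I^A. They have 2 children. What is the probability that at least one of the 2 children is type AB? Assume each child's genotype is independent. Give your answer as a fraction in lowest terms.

3/4

ABO cross I^B i × I^A I^A → 1/2 A, 1/2 AB.
So P(type AB) = 1/2 per child.
P(none) = (1/2)^2 = 1/4; P(at least one) = 1 − 1/4 = 3/4.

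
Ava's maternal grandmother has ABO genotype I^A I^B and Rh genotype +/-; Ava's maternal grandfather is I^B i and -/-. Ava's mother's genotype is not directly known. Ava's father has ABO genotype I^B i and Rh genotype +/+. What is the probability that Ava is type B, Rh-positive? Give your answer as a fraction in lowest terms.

5/8

Ava's mother's ABO genotype from I^A I^B × I^B i: 1/4 I^A I^B, 1/4 I^A i, 1/4 I^B I^B, 1/4 I^B i.
Crossing each possibility with the father I^B i and summing P(type B): 1/4·1/2 + 1/4·1/4 + 1/4·1 + 1/4·3/4 = 5/8.
Similarly for Rh via the mother's Rh distribution: P(Rh+) = 1.
Independent loci: 5/8 × 1 = 5/8.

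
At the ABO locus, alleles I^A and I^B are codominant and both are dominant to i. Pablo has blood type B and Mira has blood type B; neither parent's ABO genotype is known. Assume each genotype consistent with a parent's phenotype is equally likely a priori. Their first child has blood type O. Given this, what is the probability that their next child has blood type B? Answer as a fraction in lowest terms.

Possible genotypes: Pablo ∈ {I^B I^B, I^B i}; Mira ∈ {I^B I^B, I^B i}.
Weight each parental genotype pair by prior × P(type-O child):
  I^B i × I^B i: posterior weight 1; P(next child type B) = 3/4.
Weighted sum = 3/4.

3/4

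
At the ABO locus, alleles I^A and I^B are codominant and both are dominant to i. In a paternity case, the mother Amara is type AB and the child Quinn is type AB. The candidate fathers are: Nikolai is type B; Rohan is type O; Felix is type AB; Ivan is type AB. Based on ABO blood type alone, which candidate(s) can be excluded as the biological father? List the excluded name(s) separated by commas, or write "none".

A candidate is excluded only if no genotype consistent with his phenotype could produce a type AB child with a type AB mother.
Rohan (type O): no genotype consistent with that phenotype can produce a type-AB child with a type-AB mother.

Rohan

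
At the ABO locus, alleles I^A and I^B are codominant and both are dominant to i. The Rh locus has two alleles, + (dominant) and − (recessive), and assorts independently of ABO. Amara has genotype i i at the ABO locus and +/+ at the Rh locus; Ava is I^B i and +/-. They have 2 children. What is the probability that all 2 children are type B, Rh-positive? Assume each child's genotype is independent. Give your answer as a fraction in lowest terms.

ABO cross i i × I^B i → 1/2 O, 1/2 B.
Rh cross +/+ × +/- → 1 Rh+; so P(type B, Rh-positive) = 1/2 × 1 = 1/2 per child.
All 2 independent: (1/2)^2 = 1/4.

1/4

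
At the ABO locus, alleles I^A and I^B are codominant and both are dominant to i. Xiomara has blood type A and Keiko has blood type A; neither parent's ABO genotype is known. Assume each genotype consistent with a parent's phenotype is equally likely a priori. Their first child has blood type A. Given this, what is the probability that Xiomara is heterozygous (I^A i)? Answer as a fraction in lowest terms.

Possible genotypes: Xiomara ∈ {I^A I^A, I^A i}; Keiko ∈ {I^A I^A, I^A i}.
Weight each parental genotype pair by prior × P(type-A child):
  I^A I^A × I^A I^A: posterior weight 4/15.
  I^A I^A × I^A i: posterior weight 4/15.
  I^A i × I^A I^A: posterior weight 4/15.
  I^A i × I^A i: posterior weight 1/5.
Sum the posterior weight over pairs where Xiomara is I^A i: 7/15.

7/15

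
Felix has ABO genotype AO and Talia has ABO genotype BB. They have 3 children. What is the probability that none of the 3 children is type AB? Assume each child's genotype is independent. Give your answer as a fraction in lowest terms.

1/8

ABO cross AO × BB → 1/2 B, 1/2 AB.
So P(type AB) = 1/2 per child.
P(not type AB) = 1/2 for one child; (1/2)^3 = 1/8.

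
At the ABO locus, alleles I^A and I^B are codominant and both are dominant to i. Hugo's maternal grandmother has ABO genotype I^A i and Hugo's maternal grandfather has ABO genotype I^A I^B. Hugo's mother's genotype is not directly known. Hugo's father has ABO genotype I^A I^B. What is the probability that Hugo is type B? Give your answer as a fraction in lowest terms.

1/4

Hugo's mother's ABO genotype from I^A i × I^A I^B: 1/4 I^A I^A, 1/4 I^A I^B, 1/4 I^A i, 1/4 I^B i.
Crossing each possibility with the father I^A I^B and summing P(type B): 1/4·0 + 1/4·1/4 + 1/4·1/4 + 1/4·1/2 = 1/4.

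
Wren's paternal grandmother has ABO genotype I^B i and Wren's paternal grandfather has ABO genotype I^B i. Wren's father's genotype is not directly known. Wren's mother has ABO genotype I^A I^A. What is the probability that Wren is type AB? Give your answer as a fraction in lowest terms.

1/2

Wren's father's ABO genotype from I^B i × I^B i: 1/4 I^B I^B, 1/2 I^B i, 1/4 i i.
Crossing each possibility with the mother I^A I^A and summing P(type AB): 1/4·1 + 1/2·1/2 + 1/4·0 = 1/2.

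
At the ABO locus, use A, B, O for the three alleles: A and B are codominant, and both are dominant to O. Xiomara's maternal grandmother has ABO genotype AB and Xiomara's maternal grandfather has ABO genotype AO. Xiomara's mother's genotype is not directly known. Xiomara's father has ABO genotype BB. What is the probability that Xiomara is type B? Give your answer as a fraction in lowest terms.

1/2

Xiomara's mother's ABO genotype from AB × AO: 1/4 AA, 1/4 AB, 1/4 AO, 1/4 BO.
Crossing each possibility with the father BB and summing P(type B): 1/4·0 + 1/4·1/2 + 1/4·1/2 + 1/4·1 = 1/2.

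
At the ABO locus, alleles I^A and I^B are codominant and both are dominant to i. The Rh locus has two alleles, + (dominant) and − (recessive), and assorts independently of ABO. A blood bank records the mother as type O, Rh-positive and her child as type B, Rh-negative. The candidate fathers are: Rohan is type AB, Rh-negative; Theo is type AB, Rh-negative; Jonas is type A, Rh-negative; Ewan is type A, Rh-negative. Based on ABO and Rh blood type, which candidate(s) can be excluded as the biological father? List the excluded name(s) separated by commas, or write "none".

Jonas, Ewan

A candidate is excluded only if no genotype consistent with his phenotype could produce a type B, Rh-negative child with a type O, Rh-positive mother.
Jonas (type A, Rh-): no genotype consistent with that phenotype can produce a type-B Rh- child with a type-O mother.
Ewan (type A, Rh-): no genotype consistent with that phenotype can produce a type-B Rh- child with a type-O mother.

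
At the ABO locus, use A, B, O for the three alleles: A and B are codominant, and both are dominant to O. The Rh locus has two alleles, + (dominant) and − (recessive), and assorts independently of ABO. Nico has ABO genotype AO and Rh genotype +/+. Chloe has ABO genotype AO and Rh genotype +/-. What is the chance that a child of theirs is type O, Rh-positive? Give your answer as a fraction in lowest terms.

1/4

ABO cross AO × AO → offspring phenotypes: 1/4 O, 3/4 A.
Rh cross +/+ × +/- → 1 Rh+.
Independent loci: P(type O, Rh-positive) = 1/4 × 1 = 1/4.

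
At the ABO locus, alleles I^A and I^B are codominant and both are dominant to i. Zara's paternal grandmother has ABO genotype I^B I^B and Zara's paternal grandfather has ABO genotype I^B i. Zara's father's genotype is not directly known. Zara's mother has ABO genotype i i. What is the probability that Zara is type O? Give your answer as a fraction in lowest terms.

Zara's father's ABO genotype from I^B I^B × I^B i: 1/2 I^B I^B, 1/2 I^B i.
Crossing each possibility with the mother i i and summing P(type O): 1/2·0 + 1/2·1/2 = 1/4.

1/4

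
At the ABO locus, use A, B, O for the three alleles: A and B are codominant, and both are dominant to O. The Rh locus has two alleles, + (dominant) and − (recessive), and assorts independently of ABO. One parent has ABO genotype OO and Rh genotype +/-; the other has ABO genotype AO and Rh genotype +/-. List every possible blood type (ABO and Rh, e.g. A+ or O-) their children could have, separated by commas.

O+, O-, A+, A-

Gametes from OO × AO give offspring ABO genotypes AO, OO, i.e. phenotypes O, A.
Rh cross +/- × +/- → phenotypes Rh+, Rh-.
Combining independently: O+, O-, A+, A-.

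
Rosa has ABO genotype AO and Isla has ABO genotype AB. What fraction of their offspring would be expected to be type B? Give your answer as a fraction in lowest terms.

1/4

ABO cross AO × AB → offspring phenotypes: 1/2 A, 1/4 B, 1/4 AB.
So P(type B) = 1/4.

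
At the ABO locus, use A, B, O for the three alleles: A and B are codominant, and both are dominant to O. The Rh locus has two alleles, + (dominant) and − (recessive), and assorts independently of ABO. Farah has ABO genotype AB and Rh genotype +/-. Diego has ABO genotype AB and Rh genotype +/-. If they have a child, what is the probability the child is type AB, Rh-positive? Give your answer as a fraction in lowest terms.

ABO cross AB × AB → offspring phenotypes: 1/4 A, 1/4 B, 1/2 AB.
Rh cross +/- × +/- → 3/4 Rh+, 1/4 Rh-.
Independent loci: P(type AB, Rh-positive) = 1/2 × 3/4 = 3/8.

3/8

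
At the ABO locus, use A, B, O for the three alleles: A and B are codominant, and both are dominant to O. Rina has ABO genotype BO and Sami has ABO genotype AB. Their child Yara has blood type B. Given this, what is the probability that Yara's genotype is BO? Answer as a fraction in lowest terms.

1/2

Cross BO × AB → 1/4 AB, 1/4 AO, 1/4 BB, 1/4 BO.
Type-B genotypes among offspring: BB (1/4), BO (1/4); total 1/2.
P(BO | type B) = (1/4) / (1/2) = 1/2.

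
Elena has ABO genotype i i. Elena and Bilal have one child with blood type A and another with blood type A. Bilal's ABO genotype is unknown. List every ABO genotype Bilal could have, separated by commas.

I^A I^A, I^A I^B, I^A i

For each candidate genotype of Bilal, check whether crossing it with i i can produce every observed child phenotype.
  I^A I^A → possible child types {A} ✓
  I^A I^B → possible child types {A, B} ✓
  I^A i → possible child types {O, A} ✓
  I^B I^B → possible child types {B} ✗
  I^B i → possible child types {O, B} ✗
  i i → possible child types {O} ✗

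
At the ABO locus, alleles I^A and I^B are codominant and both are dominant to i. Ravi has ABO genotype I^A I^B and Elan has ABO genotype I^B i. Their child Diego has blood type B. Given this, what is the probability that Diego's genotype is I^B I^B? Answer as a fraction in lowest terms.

1/2

Cross I^A I^B × I^B i → 1/4 I^A I^B, 1/4 I^A i, 1/4 I^B I^B, 1/4 I^B i.
Type-B genotypes among offspring: I^B I^B (1/4), I^B i (1/4); total 1/2.
P(I^B I^B | type B) = (1/4) / (1/2) = 1/2.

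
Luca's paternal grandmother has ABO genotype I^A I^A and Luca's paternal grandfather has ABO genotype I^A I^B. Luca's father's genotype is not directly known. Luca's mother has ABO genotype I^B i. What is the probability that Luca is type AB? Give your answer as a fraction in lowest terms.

3/8

Luca's father's ABO genotype from I^A I^A × I^A I^B: 1/2 I^A I^A, 1/2 I^A I^B.
Crossing each possibility with the mother I^B i and summing P(type AB): 1/2·1/2 + 1/2·1/4 = 3/8.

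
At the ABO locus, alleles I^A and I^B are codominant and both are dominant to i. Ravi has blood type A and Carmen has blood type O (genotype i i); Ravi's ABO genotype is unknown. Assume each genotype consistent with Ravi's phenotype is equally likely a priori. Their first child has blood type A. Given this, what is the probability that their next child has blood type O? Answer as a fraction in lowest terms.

1/6

Possible genotypes: Ravi ∈ {I^A I^A, I^A i}; Carmen ∈ {i i}.
Weight each parental genotype pair by prior × P(type-A child):
  I^A I^A × i i: posterior weight 2/3; P(next child type O) = 0.
  I^A i × i i: posterior weight 1/3; P(next child type O) = 1/2.
Weighted sum = 1/6.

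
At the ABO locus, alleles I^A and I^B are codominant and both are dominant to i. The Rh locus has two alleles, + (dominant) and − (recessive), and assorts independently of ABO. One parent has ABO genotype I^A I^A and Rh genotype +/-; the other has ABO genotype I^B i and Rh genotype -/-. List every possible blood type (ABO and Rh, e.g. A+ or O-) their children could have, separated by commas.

A+, A-, AB+, AB-

Gametes from I^A I^A × I^B i give offspring ABO genotypes I^A I^B, I^A i, i.e. phenotypes A, AB.
Rh cross +/- × -/- → phenotypes Rh+, Rh-.
Combining independently: A+, A-, AB+, AB-.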